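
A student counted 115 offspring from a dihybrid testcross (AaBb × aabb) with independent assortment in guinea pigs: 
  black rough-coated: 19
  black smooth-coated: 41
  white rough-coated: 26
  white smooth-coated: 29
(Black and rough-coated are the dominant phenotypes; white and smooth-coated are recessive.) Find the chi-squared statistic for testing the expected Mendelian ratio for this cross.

A dihybrid testcross with independent assortment gives a 1:1:1:1 ratio.
The 1:1:1:1 ratio has 4 parts, so with N = 115 the expected counts are:
  black rough-coated: 115 × 1/4 = 28.75
  black smooth-coated: 115 × 1/4 = 28.75
  white rough-coated: 115 × 1/4 = 28.75
  white smooth-coated: 115 × 1/4 = 28.75
χ² = Σ (O − E)² / E
  black rough-coated: (19 − 28.75)² / 28.75 = 3.3065
  black smooth-coated: (41 − 28.75)² / 28.75 = 5.2196
  white rough-coated: (26 − 28.75)² / 28.75 = 0.2630
  white smooth-coated: (29 − 28.75)² / 28.75 = 0.0022
χ² = 3.3065 + 5.2196 + 0.2630 + 0.0022 = 8.7913 ≈ 8.791

8.791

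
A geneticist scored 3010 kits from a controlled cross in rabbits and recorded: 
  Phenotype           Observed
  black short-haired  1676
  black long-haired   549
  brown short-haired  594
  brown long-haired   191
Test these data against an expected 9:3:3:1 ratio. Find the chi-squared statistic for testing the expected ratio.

2.191

The 9:3:3:1 ratio has 16 parts, so with N = 3010 the expected counts are:
  black short-haired: 3010 × 9/16 = 1693.125
  black long-haired: 3010 × 3/16 = 564.375
  brown short-haired: 3010 × 3/16 = 564.375
  brown long-haired: 3010 × 1/16 = 188.125
χ² = Σ (O − E)² / E
  black short-haired: (1676 − 1693.125)² / 1693.125 = 0.1732
  black long-haired: (549 − 564.375)² / 564.375 = 0.4189
  brown short-haired: (594 − 564.375)² / 564.375 = 1.5551
  brown long-haired: (191 − 188.125)² / 188.125 = 0.0439
χ² = 0.1732 + 0.4189 + 1.5551 + 0.0439 = 2.1911 ≈ 2.191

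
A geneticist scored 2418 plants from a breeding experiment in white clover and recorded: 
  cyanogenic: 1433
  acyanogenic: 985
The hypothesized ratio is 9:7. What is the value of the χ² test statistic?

Under the 9:7 hypothesis (Σ ratio = 16, N = 2418):
  cyanogenic: 2418 × 9/16 = 1360.125
  acyanogenic: 2418 × 7/16 = 1057.875
χ² = Σ (O − E)² / E
  cyanogenic: (1433 − 1360.125)² / 1360.125 = 3.9046
  acyanogenic: (985 − 1057.875)² / 1057.875 = 5.0202
χ² = 3.9046 + 5.0202 = 8.9248 ≈ 8.925

8.925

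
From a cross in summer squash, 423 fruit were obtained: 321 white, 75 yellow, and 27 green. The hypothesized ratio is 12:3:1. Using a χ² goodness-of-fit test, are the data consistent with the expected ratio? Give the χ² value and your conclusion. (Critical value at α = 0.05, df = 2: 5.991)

0.291; consistent

Total ratio parts = 16. Expected numbers out of 423:
  white: 423 × 12/16 = 317.25
  yellow: 423 × 3/16 = 79.3125
  green: 423 × 1/16 = 26.4375
χ² = Σ (O − E)² / E
  white: (321 − 317.25)² / 317.25 = 0.0443
  yellow: (75 − 79.3125)² / 79.3125 = 0.2345
  green: (27 − 26.4375)² / 26.4375 = 0.0120
χ² = 0.0443 + 0.2345 + 0.0120 = 0.2908 ≈ 0.291
Degrees of freedom = 3 − 1 = 2; critical value at α = 0.05 is 5.991.
Since 0.291 < 5.991, we fail to reject the null hypothesis — the data are consistent with the 12:3:1 ratio.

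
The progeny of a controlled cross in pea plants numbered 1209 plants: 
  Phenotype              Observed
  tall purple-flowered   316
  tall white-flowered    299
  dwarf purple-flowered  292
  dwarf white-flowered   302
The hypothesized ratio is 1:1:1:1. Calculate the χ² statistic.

1.008

Expected counts for N = 1209 under a 1:1:1:1 ratio (total parts = 4):
  tall purple-flowered: 1209 × 1/4 = 302.25
  tall white-flowered: 1209 × 1/4 = 302.25
  dwarf purple-flowered: 1209 × 1/4 = 302.25
  dwarf white-flowered: 1209 × 1/4 = 302.25
χ² = Σ (O − E)² / E
  tall purple-flowered: (316 − 302.25)² / 302.25 = 0.6255
  tall white-flowered: (299 − 302.25)² / 302.25 = 0.0349
  dwarf purple-flowered: (292 − 302.25)² / 302.25 = 0.3476
  dwarf white-flowered: (302 − 302.25)² / 302.25 = 0.0002
χ² = 0.6255 + 0.0349 + 0.3476 + 0.0002 = 1.0082 ≈ 1.008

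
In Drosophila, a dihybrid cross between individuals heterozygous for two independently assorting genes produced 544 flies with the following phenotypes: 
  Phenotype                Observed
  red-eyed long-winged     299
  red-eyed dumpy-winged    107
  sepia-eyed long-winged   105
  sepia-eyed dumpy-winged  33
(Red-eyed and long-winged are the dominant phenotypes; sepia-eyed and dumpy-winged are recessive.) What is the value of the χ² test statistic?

A dihybrid F₂ with independent assortment and complete dominance at both loci gives a 9:3:3:1 phenotypic ratio.
Total ratio parts = 16. Expected numbers out of 544:
  red-eyed long-winged: 544 × 9/16 = 306
  red-eyed dumpy-winged: 544 × 3/16 = 102
  sepia-eyed long-winged: 544 × 3/16 = 102
  sepia-eyed dumpy-winged: 544 × 1/16 = 34
χ² = Σ (O − E)² / E
  red-eyed long-winged: (299 − 306)² / 306 = 0.1601
  red-eyed dumpy-winged: (107 − 102)² / 102 = 0.2451
  sepia-eyed long-winged: (105 − 102)² / 102 = 0.0882
  sepia-eyed dumpy-winged: (33 − 34)² / 34 = 0.0294
χ² = 0.1601 + 0.2451 + 0.0882 + 0.0294 = 0.5228 ≈ 0.523

0.523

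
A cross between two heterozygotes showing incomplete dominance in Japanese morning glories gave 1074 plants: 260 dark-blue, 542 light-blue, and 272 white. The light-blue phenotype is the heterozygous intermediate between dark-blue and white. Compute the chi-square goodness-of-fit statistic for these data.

With incomplete dominance, a heterozygote × heterozygote cross gives a 1:2:1 phenotypic ratio.
Expected counts for N = 1074 under a 1:2:1 ratio (total parts = 4):
  dark-blue: 1074 × 1/4 = 268.5
  light-blue: 1074 × 2/4 = 537
  white: 1074 × 1/4 = 268.5
χ² = Σ (O − E)² / E
  dark-blue: (260 − 268.5)² / 268.5 = 0.2691
  light-blue: (542 − 537)² / 537 = 0.0466
  white: (272 − 268.5)² / 268.5 = 0.0456
χ² = 0.2691 + 0.0466 + 0.0456 = 0.3613 ≈ 0.361

0.361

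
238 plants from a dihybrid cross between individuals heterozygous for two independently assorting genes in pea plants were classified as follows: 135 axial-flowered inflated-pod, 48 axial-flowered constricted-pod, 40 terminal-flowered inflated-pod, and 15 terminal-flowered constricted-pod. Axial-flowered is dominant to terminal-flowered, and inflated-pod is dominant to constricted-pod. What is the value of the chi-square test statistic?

0.745

A dihybrid F₂ with independent assortment and complete dominance at both loci gives a 9:3:3:1 phenotypic ratio.
The 9:3:3:1 ratio has 16 parts, so with N = 238 the expected counts are:
  axial-flowered inflated-pod: 238 × 9/16 = 133.875
  axial-flowered constricted-pod: 238 × 3/16 = 44.625
  terminal-flowered inflated-pod: 238 × 3/16 = 44.625
  terminal-flowered constricted-pod: 238 × 1/16 = 14.875
χ² = Σ (O − E)² / E
  axial-flowered inflated-pod: (135 − 133.875)² / 133.875 = 0.0095
  axial-flowered constricted-pod: (48 − 44.625)² / 44.625 = 0.2553
  terminal-flowered inflated-pod: (40 − 44.625)² / 44.625 = 0.4793
  terminal-flowered constricted-pod: (15 − 14.875)² / 14.875 = 0.0011
χ² = 0.0095 + 0.2553 + 0.4793 + 0.0011 = 0.7452 ≈ 0.745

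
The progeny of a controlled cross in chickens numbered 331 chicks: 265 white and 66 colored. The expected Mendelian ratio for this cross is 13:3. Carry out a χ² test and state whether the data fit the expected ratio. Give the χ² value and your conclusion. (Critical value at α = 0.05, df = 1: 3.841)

0.307; consistent

The 13:3 ratio has 16 parts, so with N = 331 the expected counts are:
  white: 331 × 13/16 = 268.9375
  colored: 331 × 3/16 = 62.0625
χ² = Σ (O − E)² / E
  white: (265 − 268.9375)² / 268.9375 = 0.0576
  colored: (66 − 62.0625)² / 62.0625 = 0.2498
χ² = 0.0576 + 0.2498 = 0.3074 ≈ 0.307
Degrees of freedom = 2 − 1 = 1; critical value at α = 0.05 is 3.841.
Since 0.307 < 3.841, we fail to reject the null hypothesis — the data are consistent with the 13:3 ratio.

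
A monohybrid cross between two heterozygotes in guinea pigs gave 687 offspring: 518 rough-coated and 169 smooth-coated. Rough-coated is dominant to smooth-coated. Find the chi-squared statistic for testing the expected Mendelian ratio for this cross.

0.059

For a monohybrid cross between heterozygotes with complete dominance, the expected phenotypic ratio is 3:1.
The 3:1 ratio has 4 parts, so with N = 687 the expected counts are:
  rough-coated: 687 × 3/4 = 515.25
  smooth-coated: 687 × 1/4 = 171.75
χ² = Σ (O − E)² / E
  rough-coated: (518 − 515.25)² / 515.25 = 0.0147
  smooth-coated: (169 − 171.75)² / 171.75 = 0.0440
χ² = 0.0147 + 0.0440 = 0.0587 ≈ 0.059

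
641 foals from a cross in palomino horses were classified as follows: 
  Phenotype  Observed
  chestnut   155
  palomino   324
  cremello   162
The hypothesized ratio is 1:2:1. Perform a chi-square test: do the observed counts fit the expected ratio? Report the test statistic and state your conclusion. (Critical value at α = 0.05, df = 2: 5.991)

Under the 1:2:1 hypothesis (Σ ratio = 4, N = 641):
  chestnut: 641 × 1/4 = 160.25
  palomino: 641 × 2/4 = 320.5
  cremello: 641 × 1/4 = 160.25
χ² = Σ (O − E)² / E
  chestnut: (155 − 160.25)² / 160.25 = 0.1720
  palomino: (324 − 320.5)² / 320.5 = 0.0382
  cremello: (162 − 160.25)² / 160.25 = 0.0191
χ² = 0.1720 + 0.0382 + 0.0191 = 0.2293 ≈ 0.229
Degrees of freedom = 3 − 1 = 2; critical value at α = 0.05 is 5.991.
Since 0.229 < 5.991, we fail to reject the null hypothesis — the data are consistent with the 1:2:1 ratio.

0.229; consistent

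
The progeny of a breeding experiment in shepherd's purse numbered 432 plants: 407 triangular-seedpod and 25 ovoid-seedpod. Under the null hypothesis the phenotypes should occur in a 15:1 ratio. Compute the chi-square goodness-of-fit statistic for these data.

0.158

The 15:1 ratio has 16 parts, so with N = 432 the expected counts are:
  triangular-seedpod: 432 × 15/16 = 405
  ovoid-seedpod: 432 × 1/16 = 27
χ² = Σ (O − E)² / E
  triangular-seedpod: (407 − 405)² / 405 = 0.0099
  ovoid-seedpod: (25 − 27)² / 27 = 0.1481
χ² = 0.0099 + 0.1481 = 0.158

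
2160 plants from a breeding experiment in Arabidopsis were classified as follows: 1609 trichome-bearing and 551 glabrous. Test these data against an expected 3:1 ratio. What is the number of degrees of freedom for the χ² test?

A goodness-of-fit test with 2 phenotype classes has df = 2 − 1 = 1.

1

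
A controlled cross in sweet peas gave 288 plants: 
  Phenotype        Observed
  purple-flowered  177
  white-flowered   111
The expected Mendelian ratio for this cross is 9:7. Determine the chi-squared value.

3.175

Expected counts for N = 288 under a 9:7 ratio (total parts = 16):
  purple-flowered: 288 × 9/16 = 162
  white-flowered: 288 × 7/16 = 126
χ² = Σ (O − E)² / E
  purple-flowered: (177 − 162)² / 162 = 1.3889
  white-flowered: (111 − 126)² / 126 = 1.7857
χ² = 1.3889 + 1.7857 = 3.1746 ≈ 3.175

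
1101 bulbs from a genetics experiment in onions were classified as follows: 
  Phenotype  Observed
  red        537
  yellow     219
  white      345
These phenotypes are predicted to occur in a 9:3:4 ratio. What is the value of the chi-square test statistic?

29.380

Under the 9:3:4 hypothesis (Σ ratio = 16, N = 1101):
  red: 1101 × 9/16 = 619.3125
  yellow: 1101 × 3/16 = 206.4375
  white: 1101 × 4/16 = 275.25
χ² = Σ (O − E)² / E
  red: (537 − 619.3125)² / 619.3125 = 10.9401
  yellow: (219 − 206.4375)² / 206.4375 = 0.7645
  white: (345 − 275.25)² / 275.25 = 17.6751
χ² = 10.9401 + 0.7645 + 17.6751 = 29.3797 ≈ 29.380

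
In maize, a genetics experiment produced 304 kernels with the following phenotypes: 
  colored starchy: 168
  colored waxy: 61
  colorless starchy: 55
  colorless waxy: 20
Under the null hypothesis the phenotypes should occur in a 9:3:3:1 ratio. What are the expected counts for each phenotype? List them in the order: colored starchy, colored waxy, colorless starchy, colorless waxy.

Total ratio parts = 16. Expected numbers out of 304:
  colored starchy: 304 × 9/16 = 171
  colored waxy: 304 × 3/16 = 57
  colorless starchy: 304 × 3/16 = 57
  colorless waxy: 304 × 1/16 = 19

171, 57, 57, 19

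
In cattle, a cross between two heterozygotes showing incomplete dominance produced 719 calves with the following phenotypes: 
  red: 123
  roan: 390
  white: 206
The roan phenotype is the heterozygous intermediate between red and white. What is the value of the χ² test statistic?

24.338

With incomplete dominance, a heterozygote × heterozygote cross gives a 1:2:1 phenotypic ratio.
Expected counts for N = 719 under a 1:2:1 ratio (total parts = 4):
  red: 719 × 1/4 = 179.75
  roan: 719 × 2/4 = 359.5
  white: 719 × 1/4 = 179.75
χ² = Σ (O − E)² / E
  red: (123 − 179.75)² / 179.75 = 17.9169
  roan: (390 − 359.5)² / 359.5 = 2.5876
  white: (206 − 179.75)² / 179.75 = 3.8334
χ² = 17.9169 + 2.5876 + 3.8334 = 24.3379 ≈ 24.338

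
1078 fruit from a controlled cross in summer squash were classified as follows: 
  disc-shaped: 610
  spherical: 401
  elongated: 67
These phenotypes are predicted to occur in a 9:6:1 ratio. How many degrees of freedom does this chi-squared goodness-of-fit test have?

2

A goodness-of-fit test with 3 phenotype classes has df = 3 − 1 = 2.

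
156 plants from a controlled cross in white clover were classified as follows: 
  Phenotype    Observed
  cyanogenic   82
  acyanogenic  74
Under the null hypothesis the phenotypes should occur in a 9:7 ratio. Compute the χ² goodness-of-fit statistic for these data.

0.861

Expected counts for N = 156 under a 9:7 ratio (total parts = 16):
  cyanogenic: 156 × 9/16 = 87.75
  acyanogenic: 156 × 7/16 = 68.25
χ² = Σ (O − E)² / E
  cyanogenic: (82 − 87.75)² / 87.75 = 0.3768
  acyanogenic: (74 − 68.25)² / 68.25 = 0.4844
χ² = 0.3768 + 0.4844 = 0.8612 ≈ 0.861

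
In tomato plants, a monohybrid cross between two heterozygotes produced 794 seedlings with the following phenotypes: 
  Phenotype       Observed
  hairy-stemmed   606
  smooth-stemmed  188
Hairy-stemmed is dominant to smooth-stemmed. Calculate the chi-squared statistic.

For a monohybrid cross between heterozygotes with complete dominance, the expected phenotypic ratio is 3:1.
Expected counts for N = 794 under a 3:1 ratio (total parts = 4):
  hairy-stemmed: 794 × 3/4 = 595.5
  smooth-stemmed: 794 × 1/4 = 198.5
χ² = Σ (O − E)² / E
  hairy-stemmed: (606 − 595.5)² / 595.5 = 0.1851
  smooth-stemmed: (188 − 198.5)² / 198.5 = 0.5554
χ² = 0.1851 + 0.5554 = 0.7405 ≈ 0.741

0.741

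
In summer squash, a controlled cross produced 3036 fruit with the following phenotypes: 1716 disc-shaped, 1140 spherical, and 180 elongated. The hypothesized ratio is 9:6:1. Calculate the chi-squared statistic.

0.543

Under the 9:6:1 hypothesis (Σ ratio = 16, N = 3036):
  disc-shaped: 3036 × 9/16 = 1707.75
  spherical: 3036 × 6/16 = 1138.5
  elongated: 3036 × 1/16 = 189.75
χ² = Σ (O − E)² / E
  disc-shaped: (1716 − 1707.75)² / 1707.75 = 0.0399
  spherical: (1140 − 1138.5)² / 1138.5 = 0.0020
  elongated: (180 − 189.75)² / 189.75 = 0.5010
χ² = 0.0399 + 0.0020 + 0.5010 = 0.5429 ≈ 0.543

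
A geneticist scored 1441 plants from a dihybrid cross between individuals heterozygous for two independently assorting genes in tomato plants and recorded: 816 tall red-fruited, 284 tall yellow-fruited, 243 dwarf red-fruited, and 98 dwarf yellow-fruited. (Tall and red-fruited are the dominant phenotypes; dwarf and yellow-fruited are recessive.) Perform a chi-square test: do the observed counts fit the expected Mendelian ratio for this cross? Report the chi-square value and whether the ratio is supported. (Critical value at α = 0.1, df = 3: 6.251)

A dihybrid F₂ with independent assortment and complete dominance at both loci gives a 9:3:3:1 phenotypic ratio.
The 9:3:3:1 ratio has 16 parts, so with N = 1441 the expected counts are:
  tall red-fruited: 1441 × 9/16 = 810.5625
  tall yellow-fruited: 1441 × 3/16 = 270.1875
  dwarf red-fruited: 1441 × 3/16 = 270.1875
  dwarf yellow-fruited: 1441 × 1/16 = 90.0625
χ² = Σ (O − E)² / E
  tall red-fruited: (816 − 810.5625)² / 810.5625 = 0.0365
  tall yellow-fruited: (284 − 270.1875)² / 270.1875 = 0.7061
  dwarf red-fruited: (243 − 270.1875)² / 270.1875 = 2.7357
  dwarf yellow-fruited: (98 − 90.0625)² / 90.0625 = 0.6996
χ² = 0.0365 + 0.7061 + 2.7357 + 0.6996 = 4.1779 ≈ 4.178
Degrees of freedom = 4 − 1 = 3; critical value at α = 0.1 is 6.251.
Since 4.178 < 6.251, we fail to reject the null hypothesis — the data are consistent with the 9:3:3:1 ratio.

4.178; consistent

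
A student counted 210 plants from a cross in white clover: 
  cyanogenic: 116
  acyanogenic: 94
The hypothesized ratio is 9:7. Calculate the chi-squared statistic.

0.087

Expected counts for N = 210 under a 9:7 ratio (total parts = 16):
  cyanogenic: 210 × 9/16 = 118.125
  acyanogenic: 210 × 7/16 = 91.875
χ² = Σ (O − E)² / E
  cyanogenic: (116 − 118.125)² / 118.125 = 0.0382
  acyanogenic: (94 − 91.875)² / 91.875 = 0.0491
χ² = 0.0382 + 0.0491 = 0.0873 ≈ 0.087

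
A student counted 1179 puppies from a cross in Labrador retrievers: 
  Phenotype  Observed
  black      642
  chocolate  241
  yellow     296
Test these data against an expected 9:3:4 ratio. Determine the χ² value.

The 9:3:4 ratio has 16 parts, so with N = 1179 the expected counts are:
  black: 1179 × 9/16 = 663.1875
  chocolate: 1179 × 3/16 = 221.0625
  yellow: 1179 × 4/16 = 294.75
χ² = Σ (O − E)² / E
  black: (642 − 663.1875)² / 663.1875 = 0.6769
  chocolate: (241 − 221.0625)² / 221.0625 = 1.7982
  yellow: (296 − 294.75)² / 294.75 = 0.0053
χ² = 0.6769 + 1.7982 + 0.0053 = 2.4804 ≈ 2.480

2.480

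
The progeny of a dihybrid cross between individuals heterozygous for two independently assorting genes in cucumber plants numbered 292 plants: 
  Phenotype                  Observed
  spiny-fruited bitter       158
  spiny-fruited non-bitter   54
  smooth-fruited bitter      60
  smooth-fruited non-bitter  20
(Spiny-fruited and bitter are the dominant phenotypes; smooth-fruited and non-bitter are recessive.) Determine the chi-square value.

0.919

A dihybrid F₂ with independent assortment and complete dominance at both loci gives a 9:3:3:1 phenotypic ratio.
Expected counts for N = 292 under a 9:3:3:1 ratio (total parts = 16):
  spiny-fruited bitter: 292 × 9/16 = 164.25
  spiny-fruited non-bitter: 292 × 3/16 = 54.75
  smooth-fruited bitter: 292 × 3/16 = 54.75
  smooth-fruited non-bitter: 292 × 1/16 = 18.25
χ² = Σ (O − E)² / E
  spiny-fruited bitter: (158 − 164.25)² / 164.25 = 0.2378
  spiny-fruited non-bitter: (54 − 54.75)² / 54.75 = 0.0103
  smooth-fruited bitter: (60 − 54.75)² / 54.75 = 0.5034
  smooth-fruited non-bitter: (20 − 18.25)² / 18.25 = 0.1678
χ² = 0.2378 + 0.0103 + 0.5034 + 0.1678 = 0.9193 ≈ 0.919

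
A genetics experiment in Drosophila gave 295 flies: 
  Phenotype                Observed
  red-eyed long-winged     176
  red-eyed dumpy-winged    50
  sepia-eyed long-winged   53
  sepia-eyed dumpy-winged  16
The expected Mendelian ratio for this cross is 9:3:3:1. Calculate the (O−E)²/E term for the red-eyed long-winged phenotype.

0.610

Under the 9:3:3:1 hypothesis (Σ ratio = 16, N = 295):
  red-eyed long-winged: 295 × 9/16 = 165.9375
  red-eyed dumpy-winged: 295 × 3/16 = 55.3125
  sepia-eyed long-winged: 295 × 3/16 = 55.3125
  sepia-eyed dumpy-winged: 295 × 1/16 = 18.4375
Contribution of red-eyed long-winged: (176 − 165.9375)² / 165.9375 = 0.6102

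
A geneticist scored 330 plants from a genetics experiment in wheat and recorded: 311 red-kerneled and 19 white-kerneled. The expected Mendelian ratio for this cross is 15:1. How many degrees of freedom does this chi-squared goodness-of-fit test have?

A goodness-of-fit test with 2 phenotype classes has df = 2 − 1 = 1.

1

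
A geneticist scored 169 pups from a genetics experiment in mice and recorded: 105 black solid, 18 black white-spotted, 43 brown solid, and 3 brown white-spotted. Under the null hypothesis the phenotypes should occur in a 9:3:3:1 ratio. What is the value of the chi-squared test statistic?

16.404

Under the 9:3:3:1 hypothesis (Σ ratio = 16, N = 169):
  black solid: 169 × 9/16 = 95.0625
  black white-spotted: 169 × 3/16 = 31.6875
  brown solid: 169 × 3/16 = 31.6875
  brown white-spotted: 169 × 1/16 = 10.5625
χ² = Σ (O − E)² / E
  black solid: (105 − 95.0625)² / 95.0625 = 1.0388
  black white-spotted: (18 − 31.6875)² / 31.6875 = 5.9124
  brown solid: (43 − 31.6875)² / 31.6875 = 4.0386
  brown white-spotted: (3 − 10.5625)² / 10.5625 = 5.4146
χ² = 1.0388 + 5.9124 + 4.0386 + 5.4146 = 16.4044 ≈ 16.404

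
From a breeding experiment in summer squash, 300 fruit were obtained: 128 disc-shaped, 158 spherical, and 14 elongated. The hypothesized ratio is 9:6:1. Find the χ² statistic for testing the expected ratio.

Under the 9:6:1 hypothesis (Σ ratio = 16, N = 300):
  disc-shaped: 300 × 9/16 = 168.75
  spherical: 300 × 6/16 = 112.5
  elongated: 300 × 1/16 = 18.75
χ² = Σ (O − E)² / E
  disc-shaped: (128 − 168.75)² / 168.75 = 9.8404
  spherical: (158 − 112.5)² / 112.5 = 18.4022
  elongated: (14 − 18.75)² / 18.75 = 1.2033
χ² = 9.8404 + 18.4022 + 1.2033 = 29.4459 ≈ 29.446

29.446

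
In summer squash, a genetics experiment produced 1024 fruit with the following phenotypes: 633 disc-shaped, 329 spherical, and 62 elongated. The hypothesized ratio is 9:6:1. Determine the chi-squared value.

Under the 9:6:1 hypothesis (Σ ratio = 16, N = 1024):
  disc-shaped: 1024 × 9/16 = 576
  spherical: 1024 × 6/16 = 384
  elongated: 1024 × 1/16 = 64
χ² = Σ (O − E)² / E
  disc-shaped: (633 − 576)² / 576 = 5.6406
  spherical: (329 − 384)² / 384 = 7.8776
  elongated: (62 − 64)² / 64 = 0.0625
χ² = 5.6406 + 7.8776 + 0.0625 = 13.5807 ≈ 13.581

13.581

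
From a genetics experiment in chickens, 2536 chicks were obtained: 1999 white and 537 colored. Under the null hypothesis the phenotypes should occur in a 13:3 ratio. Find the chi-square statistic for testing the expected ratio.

9.790

The 13:3 ratio has 16 parts, so with N = 2536 the expected counts are:
  white: 2536 × 13/16 = 2060.5
  colored: 2536 × 3/16 = 475.5
χ² = Σ (O − E)² / E
  white: (1999 − 2060.5)² / 2060.5 = 1.8356
  colored: (537 − 475.5)² / 475.5 = 7.9543
χ² = 1.8356 + 7.9543 = 9.7899 ≈ 9.790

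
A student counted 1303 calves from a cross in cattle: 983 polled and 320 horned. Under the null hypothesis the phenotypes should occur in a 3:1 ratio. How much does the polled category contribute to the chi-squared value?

Under the 3:1 hypothesis (Σ ratio = 4, N = 1303):
  polled: 1303 × 3/4 = 977.25
  horned: 1303 × 1/4 = 325.75
Contribution of polled: (983 − 977.25)² / 977.25 = 0.0338

0.034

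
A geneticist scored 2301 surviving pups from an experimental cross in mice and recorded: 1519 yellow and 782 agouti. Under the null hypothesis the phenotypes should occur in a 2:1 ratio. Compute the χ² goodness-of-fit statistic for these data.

Total ratio parts = 3. Expected numbers out of 2301:
  yellow: 2301 × 2/3 = 1534
  agouti: 2301 × 1/3 = 767
χ² = Σ (O − E)² / E
  yellow: (1519 − 1534)² / 1534 = 0.1467
  agouti: (782 − 767)² / 767 = 0.2934
χ² = 0.1467 + 0.2934 = 0.4401 ≈ 0.440

0.440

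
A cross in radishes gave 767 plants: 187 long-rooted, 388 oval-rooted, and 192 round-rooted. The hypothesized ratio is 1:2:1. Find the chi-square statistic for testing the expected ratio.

Total ratio parts = 4. Expected numbers out of 767:
  long-rooted: 767 × 1/4 = 191.75
  oval-rooted: 767 × 2/4 = 383.5
  round-rooted: 767 × 1/4 = 191.75
χ² = Σ (O − E)² / E
  long-rooted: (187 − 191.75)² / 191.75 = 0.1177
  oval-rooted: (388 − 383.5)² / 383.5 = 0.0528
  round-rooted: (192 − 191.75)² / 191.75 = 0.0003
χ² = 0.1177 + 0.0528 + 0.0003 = 0.1708 ≈ 0.171

0.171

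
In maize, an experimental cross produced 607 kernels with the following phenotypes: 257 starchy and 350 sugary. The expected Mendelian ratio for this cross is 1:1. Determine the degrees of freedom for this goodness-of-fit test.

A goodness-of-fit test with 2 phenotype classes has df = 2 − 1 = 1.

1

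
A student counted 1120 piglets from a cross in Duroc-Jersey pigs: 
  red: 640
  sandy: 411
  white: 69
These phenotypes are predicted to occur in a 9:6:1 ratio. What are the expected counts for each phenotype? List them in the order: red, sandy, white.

630, 420, 70

Expected counts for N = 1120 under a 9:6:1 ratio (total parts = 16):
  red: 1120 × 9/16 = 630
  sandy: 1120 × 6/16 = 420
  white: 1120 × 1/16 = 70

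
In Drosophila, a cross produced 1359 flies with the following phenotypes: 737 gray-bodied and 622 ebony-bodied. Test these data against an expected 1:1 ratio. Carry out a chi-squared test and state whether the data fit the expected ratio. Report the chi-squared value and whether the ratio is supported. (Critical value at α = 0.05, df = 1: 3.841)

Expected counts for N = 1359 under a 1:1 ratio (total parts = 2):
  gray-bodied: 1359 × 1/2 = 679.5
  ebony-bodied: 1359 × 1/2 = 679.5
χ² = Σ (O − E)² / E
  gray-bodied: (737 − 679.5)² / 679.5 = 4.8657
  ebony-bodied: (622 − 679.5)² / 679.5 = 4.8657
χ² = 4.8657 + 4.8657 = 9.7314 ≈ 9.731
Degrees of freedom = 2 − 1 = 1; critical value at α = 0.05 is 3.841.
Since 9.731 > 3.841, we reject the null hypothesis — the data do not fit the 1:1 ratio.

9.731; not consistent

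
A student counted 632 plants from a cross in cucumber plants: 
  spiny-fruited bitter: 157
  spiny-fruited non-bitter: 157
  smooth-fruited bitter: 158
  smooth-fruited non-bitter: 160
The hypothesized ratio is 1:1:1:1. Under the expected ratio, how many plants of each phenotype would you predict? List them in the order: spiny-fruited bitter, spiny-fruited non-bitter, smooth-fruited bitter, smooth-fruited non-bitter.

Total ratio parts = 4. Expected numbers out of 632:
  spiny-fruited bitter: 632 × 1/4 = 158
  spiny-fruited non-bitter: 632 × 1/4 = 158
  smooth-fruited bitter: 632 × 1/4 = 158
  smooth-fruited non-bitter: 632 × 1/4 = 158

158, 158, 158, 158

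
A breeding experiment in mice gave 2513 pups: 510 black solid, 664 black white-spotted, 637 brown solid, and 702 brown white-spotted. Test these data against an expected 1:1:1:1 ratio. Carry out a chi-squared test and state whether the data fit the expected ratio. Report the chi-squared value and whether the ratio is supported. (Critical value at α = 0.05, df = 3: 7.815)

33.071; not consistent

Under the 1:1:1:1 hypothesis (Σ ratio = 4, N = 2513):
  black solid: 2513 × 1/4 = 628.25
  black white-spotted: 2513 × 1/4 = 628.25
  brown solid: 2513 × 1/4 = 628.25
  brown white-spotted: 2513 × 1/4 = 628.25
χ² = Σ (O − E)² / E
  black solid: (510 − 628.25)² / 628.25 = 22.2572
  black white-spotted: (664 − 628.25)² / 628.25 = 2.0343
  brown solid: (637 − 628.25)² / 628.25 = 0.1219
  brown white-spotted: (702 − 628.25)² / 628.25 = 8.6575
χ² = 22.2572 + 2.0343 + 0.1219 + 8.6575 = 33.0709 ≈ 33.071
Degrees of freedom = 4 − 1 = 3; critical value at α = 0.05 is 7.815.
Since 33.071 > 7.815, we reject the null hypothesis — the data do not fit the 1:1:1:1 ratio.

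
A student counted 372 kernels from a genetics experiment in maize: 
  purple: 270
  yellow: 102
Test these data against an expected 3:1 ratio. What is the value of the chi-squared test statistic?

1.161

The 3:1 ratio has 4 parts, so with N = 372 the expected counts are:
  purple: 372 × 3/4 = 279
  yellow: 372 × 1/4 = 93
χ² = Σ (O − E)² / E
  purple: (270 − 279)² / 279 = 0.2903
  yellow: (102 − 93)² / 93 = 0.8710
χ² = 0.2903 + 0.8710 = 1.1613 ≈ 1.161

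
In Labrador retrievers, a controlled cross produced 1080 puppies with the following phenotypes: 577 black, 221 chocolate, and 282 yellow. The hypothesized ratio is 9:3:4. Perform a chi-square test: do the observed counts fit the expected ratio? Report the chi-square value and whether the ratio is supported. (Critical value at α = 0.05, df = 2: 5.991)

Expected counts for N = 1080 under a 9:3:4 ratio (total parts = 16):
  black: 1080 × 9/16 = 607.5
  chocolate: 1080 × 3/16 = 202.5
  yellow: 1080 × 4/16 = 270
χ² = Σ (O − E)² / E
  black: (577 − 607.5)² / 607.5 = 1.5313
  chocolate: (221 − 202.5)² / 202.5 = 1.6901
  yellow: (282 − 270)² / 270 = 0.5333
χ² = 1.5313 + 1.6901 + 0.5333 = 3.7547 ≈ 3.755
Degrees of freedom = 3 − 1 = 2; critical value at α = 0.05 is 5.991.
Since 3.755 < 5.991, we fail to reject the null hypothesis — the data are consistent with the 9:3:4 ratio.

3.755; consistent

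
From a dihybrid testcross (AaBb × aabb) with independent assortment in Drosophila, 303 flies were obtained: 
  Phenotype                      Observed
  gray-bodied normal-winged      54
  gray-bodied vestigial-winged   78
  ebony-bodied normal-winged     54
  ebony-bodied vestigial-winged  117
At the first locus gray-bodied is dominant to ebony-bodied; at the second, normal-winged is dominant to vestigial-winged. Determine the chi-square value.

35.020

A dihybrid testcross with independent assortment gives a 1:1:1:1 ratio.
The 1:1:1:1 ratio has 4 parts, so with N = 303 the expected counts are:
  gray-bodied normal-winged: 303 × 1/4 = 75.75
  gray-bodied vestigial-winged: 303 × 1/4 = 75.75
  ebony-bodied normal-winged: 303 × 1/4 = 75.75
  ebony-bodied vestigial-winged: 303 × 1/4 = 75.75
χ² = Σ (O − E)² / E
  gray-bodied normal-winged: (54 − 75.75)² / 75.75 = 6.2450
  gray-bodied vestigial-winged: (78 − 75.75)² / 75.75 = 0.0668
  ebony-bodied normal-winged: (54 − 75.75)² / 75.75 = 6.2450
  ebony-bodied vestigial-winged: (117 − 75.75)² / 75.75 = 22.4629
χ² = 6.2450 + 0.0668 + 6.2450 + 22.4629 = 35.0197 ≈ 35.020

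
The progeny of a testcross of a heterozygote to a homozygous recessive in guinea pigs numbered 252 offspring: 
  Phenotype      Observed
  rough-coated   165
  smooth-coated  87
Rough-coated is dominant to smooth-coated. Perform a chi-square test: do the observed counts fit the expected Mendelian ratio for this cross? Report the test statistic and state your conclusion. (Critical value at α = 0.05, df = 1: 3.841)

24.143; not consistent

A testcross of a heterozygote (Aa × aa) gives a 1:1 phenotypic ratio.
Expected counts for N = 252 under a 1:1 ratio (total parts = 2):
  rough-coated: 252 × 1/2 = 126
  smooth-coated: 252 × 1/2 = 126
χ² = Σ (O − E)² / E
  rough-coated: (165 − 126)² / 126 = 12.0714
  smooth-coated: (87 − 126)² / 126 = 12.0714
χ² = 12.0714 + 12.0714 = 24.1428 ≈ 24.143
Degrees of freedom = 2 − 1 = 1; critical value at α = 0.05 is 3.841.
Since 24.143 > 3.841, we reject the null hypothesis — the data do not fit the 1:1 ratio.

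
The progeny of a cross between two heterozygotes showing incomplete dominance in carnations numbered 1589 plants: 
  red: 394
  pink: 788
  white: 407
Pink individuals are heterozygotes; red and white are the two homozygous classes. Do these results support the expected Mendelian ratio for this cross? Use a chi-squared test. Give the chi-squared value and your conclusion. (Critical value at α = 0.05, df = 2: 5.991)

With incomplete dominance, a heterozygote × heterozygote cross gives a 1:2:1 phenotypic ratio.
Expected counts for N = 1589 under a 1:2:1 ratio (total parts = 4):
  red: 1589 × 1/4 = 397.25
  pink: 1589 × 2/4 = 794.5
  white: 1589 × 1/4 = 397.25
χ² = Σ (O − E)² / E
  red: (394 − 397.25)² / 397.25 = 0.0266
  pink: (788 − 794.5)² / 794.5 = 0.0532
  white: (407 − 397.25)² / 397.25 = 0.2393
χ² = 0.0266 + 0.0532 + 0.2393 = 0.3191 ≈ 0.319
Degrees of freedom = 3 − 1 = 2; critical value at α = 0.05 is 5.991.
Since 0.319 < 5.991, we fail to reject the null hypothesis — the data are consistent with the 1:2:1 ratio.

0.319; consistent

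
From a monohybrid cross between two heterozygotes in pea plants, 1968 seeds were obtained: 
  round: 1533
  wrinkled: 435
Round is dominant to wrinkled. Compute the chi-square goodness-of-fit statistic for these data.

For a monohybrid cross between heterozygotes with complete dominance, the expected phenotypic ratio is 3:1.
Expected counts for N = 1968 under a 3:1 ratio (total parts = 4):
  round: 1968 × 3/4 = 1476
  wrinkled: 1968 × 1/4 = 492
χ² = Σ (O − E)² / E
  round: (1533 − 1476)² / 1476 = 2.2012
  wrinkled: (435 − 492)² / 492 = 6.6037
χ² = 2.2012 + 6.6037 = 8.8049 ≈ 8.805

8.805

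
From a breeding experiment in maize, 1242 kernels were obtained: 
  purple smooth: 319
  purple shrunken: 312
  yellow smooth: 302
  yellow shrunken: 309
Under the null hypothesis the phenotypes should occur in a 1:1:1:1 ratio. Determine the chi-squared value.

0.480

Total ratio parts = 4. Expected numbers out of 1242:
  purple smooth: 1242 × 1/4 = 310.5
  purple shrunken: 1242 × 1/4 = 310.5
  yellow smooth: 1242 × 1/4 = 310.5
  yellow shrunken: 1242 × 1/4 = 310.5
χ² = Σ (O − E)² / E
  purple smooth: (319 − 310.5)² / 310.5 = 0.2327
  purple shrunken: (312 − 310.5)² / 310.5 = 0.0072
  yellow smooth: (302 − 310.5)² / 310.5 = 0.2327
  yellow shrunken: (309 − 310.5)² / 310.5 = 0.0072
χ² = 0.2327 + 0.0072 + 0.2327 + 0.0072 = 0.4798 ≈ 0.480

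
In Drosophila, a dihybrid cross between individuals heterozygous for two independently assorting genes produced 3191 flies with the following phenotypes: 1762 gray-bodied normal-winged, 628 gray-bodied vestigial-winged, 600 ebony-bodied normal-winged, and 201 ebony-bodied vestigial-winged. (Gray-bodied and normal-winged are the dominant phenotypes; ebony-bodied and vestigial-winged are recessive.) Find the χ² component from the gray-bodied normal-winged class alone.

0.604

A dihybrid F₂ with independent assortment and complete dominance at both loci gives a 9:3:3:1 phenotypic ratio.
Expected counts for N = 3191 under a 9:3:3:1 ratio (total parts = 16):
  gray-bodied normal-winged: 3191 × 9/16 = 1794.9375
  gray-bodied vestigial-winged: 3191 × 3/16 = 598.3125
  ebony-bodied normal-winged: 3191 × 3/16 = 598.3125
  ebony-bodied vestigial-winged: 3191 × 1/16 = 199.4375
Contribution of gray-bodied normal-winged: (1762 − 1794.9375)² / 1794.9375 = 0.6044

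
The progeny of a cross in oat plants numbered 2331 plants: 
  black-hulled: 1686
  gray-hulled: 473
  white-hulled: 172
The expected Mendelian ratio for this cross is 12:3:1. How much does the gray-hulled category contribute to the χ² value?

Under the 12:3:1 hypothesis (Σ ratio = 16, N = 2331):
  black-hulled: 2331 × 12/16 = 1748.25
  gray-hulled: 2331 × 3/16 = 437.0625
  white-hulled: 2331 × 1/16 = 145.6875
Contribution of gray-hulled: (473 − 437.0625)² / 437.0625 = 2.9550

2.955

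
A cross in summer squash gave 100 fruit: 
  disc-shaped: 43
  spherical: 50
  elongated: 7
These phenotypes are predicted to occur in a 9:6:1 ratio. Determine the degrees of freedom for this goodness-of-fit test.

2

A goodness-of-fit test with 3 phenotype classes has df = 3 − 1 = 2.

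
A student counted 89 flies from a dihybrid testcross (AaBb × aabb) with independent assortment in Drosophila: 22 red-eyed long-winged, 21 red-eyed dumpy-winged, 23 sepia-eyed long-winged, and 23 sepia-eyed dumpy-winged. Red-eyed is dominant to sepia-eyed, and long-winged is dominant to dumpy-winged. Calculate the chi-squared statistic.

A dihybrid testcross with independent assortment gives a 1:1:1:1 ratio.
The 1:1:1:1 ratio has 4 parts, so with N = 89 the expected counts are:
  red-eyed long-winged: 89 × 1/4 = 22.25
  red-eyed dumpy-winged: 89 × 1/4 = 22.25
  sepia-eyed long-winged: 89 × 1/4 = 22.25
  sepia-eyed dumpy-winged: 89 × 1/4 = 22.25
χ² = Σ (O − E)² / E
  red-eyed long-winged: (22 − 22.25)² / 22.25 = 0.0028
  red-eyed dumpy-winged: (21 − 22.25)² / 22.25 = 0.0702
  sepia-eyed long-winged: (23 − 22.25)² / 22.25 = 0.0253
  sepia-eyed dumpy-winged: (23 − 22.25)² / 22.25 = 0.0253
χ² = 0.0028 + 0.0702 + 0.0253 + 0.0253 = 0.1236 ≈ 0.124

0.124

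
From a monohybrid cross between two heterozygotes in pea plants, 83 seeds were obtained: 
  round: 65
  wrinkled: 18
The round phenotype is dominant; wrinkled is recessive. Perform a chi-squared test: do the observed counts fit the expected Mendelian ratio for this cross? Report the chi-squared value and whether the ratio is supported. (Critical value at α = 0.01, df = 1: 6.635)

0.486; consistent

For a monohybrid cross between heterozygotes with complete dominance, the expected phenotypic ratio is 3:1.
The 3:1 ratio has 4 parts, so with N = 83 the expected counts are:
  round: 83 × 3/4 = 62.25
  wrinkled: 83 × 1/4 = 20.75
χ² = Σ (O − E)² / E
  round: (65 − 62.25)² / 62.25 = 0.1215
  wrinkled: (18 − 20.75)² / 20.75 = 0.3645
χ² = 0.1215 + 0.3645 = 0.486
Degrees of freedom = 2 − 1 = 1; critical value at α = 0.01 is 6.635.
Since 0.486 < 6.635, we fail to reject the null hypothesis — the data are consistent with the 3:1 ratio.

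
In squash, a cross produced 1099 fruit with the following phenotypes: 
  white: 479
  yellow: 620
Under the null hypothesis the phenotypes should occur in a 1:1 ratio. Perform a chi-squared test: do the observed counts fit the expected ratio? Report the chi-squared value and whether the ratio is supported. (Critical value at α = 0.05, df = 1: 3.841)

18.090; not consistent

Under the 1:1 hypothesis (Σ ratio = 2, N = 1099):
  white: 1099 × 1/2 = 549.5
  yellow: 1099 × 1/2 = 549.5
χ² = Σ (O − E)² / E
  white: (479 − 549.5)² / 549.5 = 9.0450
  yellow: (620 − 549.5)² / 549.5 = 9.0450
χ² = 9.0450 + 9.0450 = 18.090
Degrees of freedom = 2 − 1 = 1; critical value at α = 0.05 is 3.841.
Since 18.090 > 3.841, we reject the null hypothesis — the data do not fit the 1:1 ratio.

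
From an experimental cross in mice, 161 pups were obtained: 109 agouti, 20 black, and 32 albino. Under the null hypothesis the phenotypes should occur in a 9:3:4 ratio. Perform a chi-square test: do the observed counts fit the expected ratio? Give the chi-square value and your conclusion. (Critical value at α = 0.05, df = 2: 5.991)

Total ratio parts = 16. Expected numbers out of 161:
  agouti: 161 × 9/16 = 90.5625
  black: 161 × 3/16 = 30.1875
  albino: 161 × 4/16 = 40.25
χ² = Σ (O − E)² / E
  agouti: (109 − 90.5625)² / 90.5625 = 3.7537
  black: (20 − 30.1875)² / 30.1875 = 3.4380
  albino: (32 − 40.25)² / 40.25 = 1.6910
χ² = 3.7537 + 3.4380 + 1.6910 = 8.8827 ≈ 8.883
Degrees of freedom = 3 − 1 = 2; critical value at α = 0.05 is 5.991.
Since 8.883 > 5.991, we reject the null hypothesis — the data do not fit the 9:3:4 ratio.

8.883; not consistent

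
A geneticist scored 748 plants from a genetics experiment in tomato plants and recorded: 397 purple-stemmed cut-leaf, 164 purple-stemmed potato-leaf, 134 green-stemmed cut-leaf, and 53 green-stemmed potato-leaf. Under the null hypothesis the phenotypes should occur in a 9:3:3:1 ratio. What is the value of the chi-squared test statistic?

The 9:3:3:1 ratio has 16 parts, so with N = 748 the expected counts are:
  purple-stemmed cut-leaf: 748 × 9/16 = 420.75
  purple-stemmed potato-leaf: 748 × 3/16 = 140.25
  green-stemmed cut-leaf: 748 × 3/16 = 140.25
  green-stemmed potato-leaf: 748 × 1/16 = 46.75
χ² = Σ (O − E)² / E
  purple-stemmed cut-leaf: (397 − 420.75)² / 420.75 = 1.3406
  purple-stemmed potato-leaf: (164 − 140.25)² / 140.25 = 4.0218
  green-stemmed cut-leaf: (134 − 140.25)² / 140.25 = 0.2785
  green-stemmed potato-leaf: (53 − 46.75)² / 46.75 = 0.8356
χ² = 1.3406 + 4.0218 + 0.2785 + 0.8356 = 6.4765 ≈ 6.477

6.477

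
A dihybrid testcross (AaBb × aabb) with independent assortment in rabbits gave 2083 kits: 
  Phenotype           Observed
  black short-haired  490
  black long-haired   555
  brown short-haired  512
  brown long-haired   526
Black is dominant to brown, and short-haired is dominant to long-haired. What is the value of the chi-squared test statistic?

A dihybrid testcross with independent assortment gives a 1:1:1:1 ratio.
Total ratio parts = 4. Expected numbers out of 2083:
  black short-haired: 2083 × 1/4 = 520.75
  black long-haired: 2083 × 1/4 = 520.75
  brown short-haired: 2083 × 1/4 = 520.75
  brown long-haired: 2083 × 1/4 = 520.75
χ² = Σ (O − E)² / E
  black short-haired: (490 − 520.75)² / 520.75 = 1.8158
  black long-haired: (555 − 520.75)² / 520.75 = 2.2526
  brown short-haired: (512 − 520.75)² / 520.75 = 0.1470
  brown long-haired: (526 − 520.75)² / 520.75 = 0.0529
χ² = 1.8158 + 2.2526 + 0.1470 + 0.0529 = 4.2683 ≈ 4.268

4.268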